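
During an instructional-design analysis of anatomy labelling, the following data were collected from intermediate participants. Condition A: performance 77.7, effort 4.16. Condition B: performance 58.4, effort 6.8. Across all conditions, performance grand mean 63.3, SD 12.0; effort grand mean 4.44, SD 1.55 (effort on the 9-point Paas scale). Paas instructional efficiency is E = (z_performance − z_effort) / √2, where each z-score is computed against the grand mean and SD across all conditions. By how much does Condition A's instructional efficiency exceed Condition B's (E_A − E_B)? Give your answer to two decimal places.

2.34

Condition A: z_P = (77.7 − 63.3)/12.0 = 1.2000; z_E = (4.16 − 4.44)/1.55 = -0.1806; E_A = (1.2000 − (-0.1806))/√2 = 0.9762.
Condition B: z_P = (58.4 − 63.3)/12.0 = -0.4083; z_E = (6.8 − 4.44)/1.55 = 1.5226; E_B = (-0.4083 − 1.5226)/√2 = -1.3654.
E_A − E_B = 0.9762 − (-1.3654) = 2.3416 ≈ 2.34.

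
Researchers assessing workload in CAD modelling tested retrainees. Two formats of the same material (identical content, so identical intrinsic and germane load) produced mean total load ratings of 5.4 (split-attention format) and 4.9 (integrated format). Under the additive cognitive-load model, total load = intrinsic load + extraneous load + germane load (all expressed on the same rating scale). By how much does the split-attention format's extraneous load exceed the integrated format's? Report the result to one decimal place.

0.5

Intrinsic and germane load are equal across formats, so the difference in total load equals the difference in extraneous load.
Extraneous-load difference = 5.4 − 4.9 = 0.5.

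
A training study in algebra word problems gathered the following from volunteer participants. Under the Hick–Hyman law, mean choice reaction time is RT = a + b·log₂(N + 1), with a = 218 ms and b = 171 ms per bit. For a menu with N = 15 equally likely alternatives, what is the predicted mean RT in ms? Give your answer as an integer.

902

log₂(15 + 1) = log₂(16) = 4.0000.
RT = 218 + 171 × 4.0000 = 218 + 684.0000 = 902.0000 ms.
≈ 902 ms.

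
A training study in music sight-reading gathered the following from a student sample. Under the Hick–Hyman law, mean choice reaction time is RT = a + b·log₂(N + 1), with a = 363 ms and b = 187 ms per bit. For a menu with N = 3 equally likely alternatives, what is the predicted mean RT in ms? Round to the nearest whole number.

737

log₂(3 + 1) = log₂(4) = 2.0000.
RT = 363 + 187 × 2.0000 = 363 + 374.0000 = 737.0000 ms.
≈ 737 ms.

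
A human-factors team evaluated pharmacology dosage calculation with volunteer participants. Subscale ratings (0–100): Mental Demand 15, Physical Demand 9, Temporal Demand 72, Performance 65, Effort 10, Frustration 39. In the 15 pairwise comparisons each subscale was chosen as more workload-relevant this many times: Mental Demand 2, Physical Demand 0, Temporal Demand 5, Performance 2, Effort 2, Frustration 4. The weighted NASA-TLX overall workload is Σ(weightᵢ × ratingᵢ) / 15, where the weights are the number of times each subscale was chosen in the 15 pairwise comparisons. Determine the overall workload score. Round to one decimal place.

46.4

The tallies are the weights (they sum to 15).
Weighted sum = 2·15 + 0·9 + 5·72 + 2·65 + 2·10 + 4·39
            = 30 + 0 + 360 + 130 + 20 + 156 = 696.
Overall workload = 696 / 15 = 46.4000 ≈ 46.4.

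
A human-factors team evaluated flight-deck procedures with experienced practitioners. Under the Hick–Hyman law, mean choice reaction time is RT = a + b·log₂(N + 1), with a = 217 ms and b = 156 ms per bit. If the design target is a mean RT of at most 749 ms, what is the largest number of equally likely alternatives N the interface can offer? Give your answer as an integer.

Set 217 + 156·log₂(N + 1) ≤ 749.
log₂(N + 1) ≤ (749 − 217) / 156 = 3.4103.
N + 1 ≤ 2^3.4103 = 10.6317.
N ≤ 9.6317, so the largest integer N is 9.

9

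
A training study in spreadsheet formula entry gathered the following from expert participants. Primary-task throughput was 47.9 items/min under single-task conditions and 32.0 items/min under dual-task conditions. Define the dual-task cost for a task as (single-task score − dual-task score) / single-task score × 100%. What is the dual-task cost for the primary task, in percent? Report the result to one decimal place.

33.2

Cost = (47.9 − 32.0) / 47.9 × 100%
     = 15.9000 / 47.9 × 100% = 33.1942%.
≈ 33.2%.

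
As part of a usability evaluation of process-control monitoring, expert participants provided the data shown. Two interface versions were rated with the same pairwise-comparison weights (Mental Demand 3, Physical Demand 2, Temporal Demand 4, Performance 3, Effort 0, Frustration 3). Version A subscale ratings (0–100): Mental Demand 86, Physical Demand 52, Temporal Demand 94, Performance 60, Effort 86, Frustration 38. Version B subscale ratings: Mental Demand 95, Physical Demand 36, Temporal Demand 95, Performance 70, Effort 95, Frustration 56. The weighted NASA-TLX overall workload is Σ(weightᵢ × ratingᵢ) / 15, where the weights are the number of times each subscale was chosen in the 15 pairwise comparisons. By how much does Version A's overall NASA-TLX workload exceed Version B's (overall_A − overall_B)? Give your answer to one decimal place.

Version A weighted sum = 3·86 + 2·52 + 4·94 + 3·60 + 0·86 + 3·38 = 258 + 104 + 376 + 180 + 0 + 114 = 1032; overall_A = 1032/15 = 68.8000.
Version B weighted sum = 3·95 + 2·36 + 4·95 + 3·70 + 0·95 + 3·56 = 285 + 72 + 380 + 210 + 0 + 168 = 1115; overall_B = 1115/15 = 74.3333.
Difference = 68.8000 − 74.3333 = -5.5333 ≈ -5.5.

-5.5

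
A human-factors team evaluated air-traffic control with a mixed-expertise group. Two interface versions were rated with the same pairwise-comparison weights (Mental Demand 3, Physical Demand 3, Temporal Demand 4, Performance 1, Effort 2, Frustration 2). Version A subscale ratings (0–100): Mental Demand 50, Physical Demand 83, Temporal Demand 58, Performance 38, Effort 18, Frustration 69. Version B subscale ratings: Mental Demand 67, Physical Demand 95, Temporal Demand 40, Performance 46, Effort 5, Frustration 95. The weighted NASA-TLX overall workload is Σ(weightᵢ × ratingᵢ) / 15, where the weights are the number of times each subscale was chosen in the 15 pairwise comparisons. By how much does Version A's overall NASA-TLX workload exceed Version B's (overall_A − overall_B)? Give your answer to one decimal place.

-3.3

Version A weighted sum = 3·50 + 3·83 + 4·58 + 1·38 + 2·18 + 2·69 = 150 + 249 + 232 + 38 + 36 + 138 = 843; overall_A = 843/15 = 56.2000.
Version B weighted sum = 3·67 + 3·95 + 4·40 + 1·46 + 2·5 + 2·95 = 201 + 285 + 160 + 46 + 10 + 190 = 892; overall_B = 892/15 = 59.4667.
Difference = 56.2000 − 59.4667 = -3.2667 ≈ -3.3.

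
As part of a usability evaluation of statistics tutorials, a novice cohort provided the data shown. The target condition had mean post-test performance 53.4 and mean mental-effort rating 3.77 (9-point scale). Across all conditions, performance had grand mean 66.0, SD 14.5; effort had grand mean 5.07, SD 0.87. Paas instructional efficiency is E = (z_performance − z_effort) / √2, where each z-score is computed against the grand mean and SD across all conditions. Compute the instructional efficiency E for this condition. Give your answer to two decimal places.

0.44

z_performance = (53.4 − 66.0) / 14.5 = -12.6000 / 14.5 = -0.8690.
z_effort = (3.77 − 5.07) / 0.87 = -1.3000 / 0.87 = -1.4943.
z_P − z_E = -0.8690 − (-1.4943) = 0.6253.
E = 0.6253 / √2 = 0.6253 / 1.41421 = 0.4422 ≈ 0.44.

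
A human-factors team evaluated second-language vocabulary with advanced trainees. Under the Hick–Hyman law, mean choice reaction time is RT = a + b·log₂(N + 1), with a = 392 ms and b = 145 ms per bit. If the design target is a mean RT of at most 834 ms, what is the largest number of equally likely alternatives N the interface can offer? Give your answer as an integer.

7

Set 392 + 145·log₂(N + 1) ≤ 834.
log₂(N + 1) ≤ (834 − 392) / 145 = 3.0483.
N + 1 ≤ 2^3.0483 = 8.2724.
N ≤ 7.2724, so the largest integer N is 7.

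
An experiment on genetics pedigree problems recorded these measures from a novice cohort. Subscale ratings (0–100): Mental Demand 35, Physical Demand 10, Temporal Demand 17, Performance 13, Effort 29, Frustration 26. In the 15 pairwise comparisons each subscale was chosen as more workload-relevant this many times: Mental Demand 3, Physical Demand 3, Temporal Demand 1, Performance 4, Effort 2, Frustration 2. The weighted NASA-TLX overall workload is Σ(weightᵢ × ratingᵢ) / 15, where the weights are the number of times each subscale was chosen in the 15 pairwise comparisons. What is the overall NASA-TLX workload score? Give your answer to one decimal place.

The tallies are the weights (they sum to 15).
Weighted sum = 3·35 + 3·10 + 1·17 + 4·13 + 2·29 + 2·26
            = 105 + 30 + 17 + 52 + 58 + 52 = 314.
Overall workload = 314 / 15 = 20.9333 ≈ 20.9.

20.9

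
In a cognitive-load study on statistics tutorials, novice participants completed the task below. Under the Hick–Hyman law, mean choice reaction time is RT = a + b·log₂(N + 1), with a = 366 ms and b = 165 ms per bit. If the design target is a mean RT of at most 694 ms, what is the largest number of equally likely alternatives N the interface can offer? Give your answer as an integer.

2

Set 366 + 165·log₂(N + 1) ≤ 694.
log₂(N + 1) ≤ (694 − 366) / 165 = 1.9879.
N + 1 ≤ 2^1.9879 = 3.9666.
N ≤ 2.9666, so the largest integer N is 2.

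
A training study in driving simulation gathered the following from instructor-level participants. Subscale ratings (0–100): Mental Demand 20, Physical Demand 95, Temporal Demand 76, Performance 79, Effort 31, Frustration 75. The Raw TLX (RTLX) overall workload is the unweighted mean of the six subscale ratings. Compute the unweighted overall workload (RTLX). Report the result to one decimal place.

Sum of ratings = 20 + 95 + 76 + 79 + 31 + 75 = 376.
RTLX = 376 / 6 = 62.6667 ≈ 62.7.

62.7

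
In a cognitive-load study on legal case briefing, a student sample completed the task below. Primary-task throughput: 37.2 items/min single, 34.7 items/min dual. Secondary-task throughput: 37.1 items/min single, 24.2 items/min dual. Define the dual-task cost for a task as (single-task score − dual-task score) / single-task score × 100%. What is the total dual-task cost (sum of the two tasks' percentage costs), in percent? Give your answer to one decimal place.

Primary cost = (37.2 − 34.7) / 37.2 × 100% = 6.7204%.
Secondary cost = (37.1 − 24.2) / 37.1 × 100% = 34.7709%.
Total = 6.7204% + 34.7709% = 41.4913% ≈ 41.5%.

41.5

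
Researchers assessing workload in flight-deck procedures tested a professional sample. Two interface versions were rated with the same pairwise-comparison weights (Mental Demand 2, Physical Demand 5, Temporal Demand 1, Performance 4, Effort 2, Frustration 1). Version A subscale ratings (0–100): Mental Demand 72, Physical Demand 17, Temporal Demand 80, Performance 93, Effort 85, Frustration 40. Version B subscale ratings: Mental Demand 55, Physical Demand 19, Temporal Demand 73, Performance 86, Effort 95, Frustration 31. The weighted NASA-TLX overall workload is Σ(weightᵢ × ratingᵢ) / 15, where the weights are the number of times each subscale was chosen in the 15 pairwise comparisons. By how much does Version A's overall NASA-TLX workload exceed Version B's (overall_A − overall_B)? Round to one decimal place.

Version A weighted sum = 2·72 + 5·17 + 1·80 + 4·93 + 2·85 + 1·40 = 144 + 85 + 80 + 372 + 170 + 40 = 891; overall_A = 891/15 = 59.4000.
Version B weighted sum = 2·55 + 5·19 + 1·73 + 4·86 + 2·95 + 1·31 = 110 + 95 + 73 + 344 + 190 + 31 = 843; overall_B = 843/15 = 56.2000.
Difference = 59.4000 − 56.2000 = 3.2000 ≈ 3.2.

3.2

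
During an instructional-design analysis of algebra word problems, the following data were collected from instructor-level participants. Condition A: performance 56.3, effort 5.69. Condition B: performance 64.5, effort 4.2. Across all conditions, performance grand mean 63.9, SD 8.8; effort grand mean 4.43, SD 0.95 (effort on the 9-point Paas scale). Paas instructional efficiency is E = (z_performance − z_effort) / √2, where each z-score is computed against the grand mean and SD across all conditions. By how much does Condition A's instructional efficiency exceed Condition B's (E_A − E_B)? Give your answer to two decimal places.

Condition A: z_P = (56.3 − 63.9)/8.8 = -0.8636; z_E = (5.69 − 4.43)/0.95 = 1.3263; E_A = (-0.8636 − 1.3263)/√2 = -1.5485.
Condition B: z_P = (64.5 − 63.9)/8.8 = 0.0682; z_E = (4.2 − 4.43)/0.95 = -0.2421; E_B = (0.0682 − (-0.2421))/√2 = 0.2194.
E_A − E_B = -1.5485 − 0.2194 = -1.7679 ≈ -1.77.

-1.77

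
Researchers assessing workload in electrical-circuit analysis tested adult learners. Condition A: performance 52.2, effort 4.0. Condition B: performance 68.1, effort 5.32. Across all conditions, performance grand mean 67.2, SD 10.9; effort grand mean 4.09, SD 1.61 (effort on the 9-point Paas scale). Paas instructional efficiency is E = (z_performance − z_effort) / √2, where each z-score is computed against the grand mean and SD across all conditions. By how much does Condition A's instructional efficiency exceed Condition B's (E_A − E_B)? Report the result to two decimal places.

-0.45

Condition A: z_P = (52.2 − 67.2)/10.9 = -1.3761; z_E = (4.0 − 4.09)/1.61 = -0.0559; E_A = (-1.3761 − (-0.0559))/√2 = -0.9335.
Condition B: z_P = (68.1 − 67.2)/10.9 = 0.0826; z_E = (5.32 − 4.09)/1.61 = 0.7640; E_B = (0.0826 − 0.7640)/√2 = -0.4818.
E_A − E_B = -0.9335 − (-0.4818) = -0.4517 ≈ -0.45.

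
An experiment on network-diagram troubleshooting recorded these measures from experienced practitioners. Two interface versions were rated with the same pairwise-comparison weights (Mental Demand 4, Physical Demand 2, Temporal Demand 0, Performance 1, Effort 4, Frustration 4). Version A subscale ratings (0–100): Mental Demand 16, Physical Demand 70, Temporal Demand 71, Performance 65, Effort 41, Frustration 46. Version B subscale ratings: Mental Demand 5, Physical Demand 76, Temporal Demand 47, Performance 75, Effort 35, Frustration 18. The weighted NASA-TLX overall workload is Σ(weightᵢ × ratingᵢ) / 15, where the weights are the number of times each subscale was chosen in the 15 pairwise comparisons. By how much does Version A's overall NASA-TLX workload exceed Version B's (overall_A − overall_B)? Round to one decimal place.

Version A weighted sum = 4·16 + 2·70 + 0·71 + 1·65 + 4·41 + 4·46 = 64 + 140 + 0 + 65 + 164 + 184 = 617; overall_A = 617/15 = 41.1333.
Version B weighted sum = 4·5 + 2·76 + 0·47 + 1·75 + 4·35 + 4·18 = 20 + 152 + 0 + 75 + 140 + 72 = 459; overall_B = 459/15 = 30.6000.
Difference = 41.1333 − 30.6000 = 10.5333 ≈ 10.5.

10.5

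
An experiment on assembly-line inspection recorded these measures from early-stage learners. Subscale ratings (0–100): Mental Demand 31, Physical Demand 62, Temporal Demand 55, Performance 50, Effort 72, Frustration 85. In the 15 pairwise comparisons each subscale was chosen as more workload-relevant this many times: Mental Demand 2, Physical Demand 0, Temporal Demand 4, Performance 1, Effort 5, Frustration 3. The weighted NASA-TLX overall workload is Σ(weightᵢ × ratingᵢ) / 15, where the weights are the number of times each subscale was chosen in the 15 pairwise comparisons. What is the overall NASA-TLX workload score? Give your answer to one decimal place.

63.1

The tallies are the weights (they sum to 15).
Weighted sum = 2·31 + 0·62 + 4·55 + 1·50 + 5·72 + 3·85
            = 62 + 0 + 220 + 50 + 360 + 255 = 947.
Overall workload = 947 / 15 = 63.1333 ≈ 63.1.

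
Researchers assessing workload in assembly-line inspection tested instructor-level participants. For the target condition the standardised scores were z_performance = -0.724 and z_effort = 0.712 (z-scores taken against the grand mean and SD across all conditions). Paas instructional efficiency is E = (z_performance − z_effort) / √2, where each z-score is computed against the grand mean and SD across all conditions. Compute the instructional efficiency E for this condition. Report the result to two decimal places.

z_P − z_E = -0.724 − 0.712 = -1.4360.
E = -1.4360 / √2 = -1.4360 / 1.41421 = -1.0154 ≈ -1.02.

-1.02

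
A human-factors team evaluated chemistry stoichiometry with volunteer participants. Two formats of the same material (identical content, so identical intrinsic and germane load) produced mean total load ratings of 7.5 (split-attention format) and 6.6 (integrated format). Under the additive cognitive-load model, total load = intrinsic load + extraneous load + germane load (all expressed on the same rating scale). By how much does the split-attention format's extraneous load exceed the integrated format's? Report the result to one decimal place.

0.9

Intrinsic and germane load are equal across formats, so the difference in total load equals the difference in extraneous load.
Extraneous-load difference = 7.5 − 6.6 = 0.9.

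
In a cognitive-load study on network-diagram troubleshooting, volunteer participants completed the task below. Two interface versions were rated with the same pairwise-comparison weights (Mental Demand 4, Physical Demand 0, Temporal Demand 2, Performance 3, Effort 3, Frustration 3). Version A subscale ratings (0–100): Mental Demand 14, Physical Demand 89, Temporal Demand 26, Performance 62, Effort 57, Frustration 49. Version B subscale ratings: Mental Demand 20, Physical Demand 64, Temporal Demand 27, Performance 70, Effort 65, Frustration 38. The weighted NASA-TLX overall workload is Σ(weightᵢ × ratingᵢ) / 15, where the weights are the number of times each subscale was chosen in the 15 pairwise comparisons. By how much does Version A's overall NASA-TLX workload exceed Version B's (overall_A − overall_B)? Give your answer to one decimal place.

-2.7

Version A weighted sum = 4·14 + 0·89 + 2·26 + 3·62 + 3·57 + 3·49 = 56 + 0 + 52 + 186 + 171 + 147 = 612; overall_A = 612/15 = 40.8000.
Version B weighted sum = 4·20 + 0·64 + 2·27 + 3·70 + 3·65 + 3·38 = 80 + 0 + 54 + 210 + 195 + 114 = 653; overall_B = 653/15 = 43.5333.
Difference = 40.8000 − 43.5333 = -2.7333 ≈ -2.7.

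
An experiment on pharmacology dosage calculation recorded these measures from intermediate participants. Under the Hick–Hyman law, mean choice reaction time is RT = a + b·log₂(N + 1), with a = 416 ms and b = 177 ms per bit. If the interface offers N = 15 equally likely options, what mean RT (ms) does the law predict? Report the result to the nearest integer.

log₂(15 + 1) = log₂(16) = 4.0000.
RT = 416 + 177 × 4.0000 = 416 + 708.0000 = 1124.0000 ms.
≈ 1124 ms.

1124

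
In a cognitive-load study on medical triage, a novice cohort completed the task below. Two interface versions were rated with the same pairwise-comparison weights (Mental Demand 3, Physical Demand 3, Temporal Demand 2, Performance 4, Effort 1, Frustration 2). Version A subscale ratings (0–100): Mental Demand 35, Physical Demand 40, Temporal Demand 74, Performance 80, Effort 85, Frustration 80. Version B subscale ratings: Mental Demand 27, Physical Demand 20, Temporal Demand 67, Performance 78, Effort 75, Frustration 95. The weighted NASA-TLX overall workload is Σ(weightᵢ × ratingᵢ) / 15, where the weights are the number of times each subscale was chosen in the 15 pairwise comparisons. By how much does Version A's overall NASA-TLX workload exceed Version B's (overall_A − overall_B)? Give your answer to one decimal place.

5.7

Version A weighted sum = 3·35 + 3·40 + 2·74 + 4·80 + 1·85 + 2·80 = 105 + 120 + 148 + 320 + 85 + 160 = 938; overall_A = 938/15 = 62.5333.
Version B weighted sum = 3·27 + 3·20 + 2·67 + 4·78 + 1·75 + 2·95 = 81 + 60 + 134 + 312 + 75 + 190 = 852; overall_B = 852/15 = 56.8000.
Difference = 62.5333 − 56.8000 = 5.7333 ≈ 5.7.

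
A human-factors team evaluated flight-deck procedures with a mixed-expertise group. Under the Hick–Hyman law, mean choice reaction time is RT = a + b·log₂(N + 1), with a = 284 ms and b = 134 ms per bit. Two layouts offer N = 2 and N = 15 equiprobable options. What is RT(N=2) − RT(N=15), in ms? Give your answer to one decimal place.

-323.6

RT(2) = 284 + 134·log₂(3) = 284 + 134·1.5850 = 496.3900 ms.
RT(15) = 284 + 134·log₂(16) = 284 + 134·4.0000 = 820.0000 ms.
Difference = 496.3900 − 820.0000 = -323.6100 ≈ -323.6 ms.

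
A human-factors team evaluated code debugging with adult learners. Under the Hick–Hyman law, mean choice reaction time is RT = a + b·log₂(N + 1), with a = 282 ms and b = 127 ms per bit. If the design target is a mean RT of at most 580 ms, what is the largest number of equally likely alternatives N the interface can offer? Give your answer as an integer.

4

Set 282 + 127·log₂(N + 1) ≤ 580.
log₂(N + 1) ≤ (580 − 282) / 127 = 2.3465.
N + 1 ≤ 2^2.3465 = 5.0859.
N ≤ 4.0859, so the largest integer N is 4.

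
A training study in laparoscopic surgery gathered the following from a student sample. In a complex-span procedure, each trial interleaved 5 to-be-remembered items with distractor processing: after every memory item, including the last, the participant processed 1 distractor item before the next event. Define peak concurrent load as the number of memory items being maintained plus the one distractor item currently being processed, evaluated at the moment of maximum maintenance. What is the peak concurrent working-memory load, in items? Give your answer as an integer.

Maintenance is greatest during the distractor(s) after memory item 5: all 5 memory items are being held.
One distractor item is concurrently being processed.
Peak concurrent load = 5 + 1 = 6 items.

6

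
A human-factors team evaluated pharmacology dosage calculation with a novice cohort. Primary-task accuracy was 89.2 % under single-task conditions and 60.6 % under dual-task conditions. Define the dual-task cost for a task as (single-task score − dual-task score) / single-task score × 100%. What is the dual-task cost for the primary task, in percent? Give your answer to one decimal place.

Cost = (89.2 − 60.6) / 89.2 × 100%
     = 28.6000 / 89.2 × 100% = 32.0628%.
≈ 32.1%.

32.1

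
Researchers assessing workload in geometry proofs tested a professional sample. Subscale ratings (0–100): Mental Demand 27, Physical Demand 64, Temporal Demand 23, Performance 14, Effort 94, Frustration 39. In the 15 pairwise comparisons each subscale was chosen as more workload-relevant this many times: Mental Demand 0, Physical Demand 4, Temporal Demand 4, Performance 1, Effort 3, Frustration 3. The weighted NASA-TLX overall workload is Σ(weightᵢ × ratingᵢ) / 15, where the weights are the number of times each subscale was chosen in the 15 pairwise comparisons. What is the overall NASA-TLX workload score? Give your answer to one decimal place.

50.7

The tallies are the weights (they sum to 15).
Weighted sum = 0·27 + 4·64 + 4·23 + 1·14 + 3·94 + 3·39
            = 0 + 256 + 92 + 14 + 282 + 117 = 761.
Overall workload = 761 / 15 = 50.7333 ≈ 50.7.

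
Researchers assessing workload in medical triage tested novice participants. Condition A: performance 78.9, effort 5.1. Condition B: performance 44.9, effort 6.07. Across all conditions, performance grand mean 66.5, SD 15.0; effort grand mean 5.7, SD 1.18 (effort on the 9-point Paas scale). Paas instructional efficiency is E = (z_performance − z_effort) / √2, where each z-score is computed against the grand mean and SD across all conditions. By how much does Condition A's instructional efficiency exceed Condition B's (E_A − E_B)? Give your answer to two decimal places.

2.18

Condition A: z_P = (78.9 − 66.5)/15.0 = 0.8267; z_E = (5.1 − 5.7)/1.18 = -0.5085; E_A = (0.8267 − (-0.5085))/√2 = 0.9441.
Condition B: z_P = (44.9 − 66.5)/15.0 = -1.4400; z_E = (6.07 − 5.7)/1.18 = 0.3136; E_B = (-1.4400 − 0.3136)/√2 = -1.2400.
E_A − E_B = 0.9441 − (-1.2400) = 2.1841 ≈ 2.18.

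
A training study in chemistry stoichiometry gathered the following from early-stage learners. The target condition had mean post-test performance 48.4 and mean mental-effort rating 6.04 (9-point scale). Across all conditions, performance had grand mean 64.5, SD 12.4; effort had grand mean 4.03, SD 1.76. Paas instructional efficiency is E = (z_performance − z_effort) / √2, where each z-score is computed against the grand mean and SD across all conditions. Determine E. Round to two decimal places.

z_performance = (48.4 − 64.5) / 12.4 = -16.1000 / 12.4 = -1.2984.
z_effort = (6.04 − 4.03) / 1.76 = 2.0100 / 1.76 = 1.1420.
z_P − z_E = -1.2984 − 1.1420 = -2.4404.
E = -2.4404 / √2 = -2.4404 / 1.41421 = -1.7256 ≈ -1.73.

-1.73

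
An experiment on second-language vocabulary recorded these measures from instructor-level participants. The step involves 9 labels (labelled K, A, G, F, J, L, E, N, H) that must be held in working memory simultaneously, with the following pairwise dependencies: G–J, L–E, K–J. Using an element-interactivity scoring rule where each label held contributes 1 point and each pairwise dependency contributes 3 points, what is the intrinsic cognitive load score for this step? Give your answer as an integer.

18

Count of labels held simultaneously: 9.
Count of pairwise dependencies listed: 3.
Element contribution: 9 × 1 = 9.
Interaction contribution: 3 × 3 = 9.
Intrinsic load = 9 + 9 = 18.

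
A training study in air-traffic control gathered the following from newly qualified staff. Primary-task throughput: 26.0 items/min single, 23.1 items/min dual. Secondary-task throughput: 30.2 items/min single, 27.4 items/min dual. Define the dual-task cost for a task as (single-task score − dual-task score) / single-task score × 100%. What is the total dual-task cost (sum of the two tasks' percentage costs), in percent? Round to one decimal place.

Primary cost = (26.0 − 23.1) / 26.0 × 100% = 11.1538%.
Secondary cost = (30.2 − 27.4) / 30.2 × 100% = 9.2715%.
Total = 11.1538% + 9.2715% = 20.4253% ≈ 20.4%.

20.4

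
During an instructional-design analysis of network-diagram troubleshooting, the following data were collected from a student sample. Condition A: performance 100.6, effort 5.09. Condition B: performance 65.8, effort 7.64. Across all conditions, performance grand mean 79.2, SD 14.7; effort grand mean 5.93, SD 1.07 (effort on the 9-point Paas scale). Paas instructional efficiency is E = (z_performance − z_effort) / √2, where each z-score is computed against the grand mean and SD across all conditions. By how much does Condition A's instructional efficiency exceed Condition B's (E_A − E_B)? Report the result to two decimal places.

Condition A: z_P = (100.6 − 79.2)/14.7 = 1.4558; z_E = (5.09 − 5.93)/1.07 = -0.7850; E_A = (1.4558 − (-0.7850))/√2 = 1.5845.
Condition B: z_P = (65.8 − 79.2)/14.7 = -0.9116; z_E = (7.64 − 5.93)/1.07 = 1.5981; E_B = (-0.9116 − 1.5981)/√2 = -1.7746.
E_A − E_B = 1.5845 − (-1.7746) = 3.3591 ≈ 3.36.

3.36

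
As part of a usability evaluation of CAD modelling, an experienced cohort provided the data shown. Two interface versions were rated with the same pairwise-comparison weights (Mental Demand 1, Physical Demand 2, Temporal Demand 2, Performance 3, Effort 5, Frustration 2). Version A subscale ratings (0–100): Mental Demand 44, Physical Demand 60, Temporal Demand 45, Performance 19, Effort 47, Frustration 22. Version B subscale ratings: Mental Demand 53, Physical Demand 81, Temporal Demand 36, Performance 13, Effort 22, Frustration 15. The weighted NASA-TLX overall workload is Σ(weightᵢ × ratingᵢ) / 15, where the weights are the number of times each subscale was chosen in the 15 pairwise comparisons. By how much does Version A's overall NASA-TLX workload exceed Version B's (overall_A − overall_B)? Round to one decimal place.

Version A weighted sum = 1·44 + 2·60 + 2·45 + 3·19 + 5·47 + 2·22 = 44 + 120 + 90 + 57 + 235 + 44 = 590; overall_A = 590/15 = 39.3333.
Version B weighted sum = 1·53 + 2·81 + 2·36 + 3·13 + 5·22 + 2·15 = 53 + 162 + 72 + 39 + 110 + 30 = 466; overall_B = 466/15 = 31.0667.
Difference = 39.3333 − 31.0667 = 8.2666 ≈ 8.3.

8.3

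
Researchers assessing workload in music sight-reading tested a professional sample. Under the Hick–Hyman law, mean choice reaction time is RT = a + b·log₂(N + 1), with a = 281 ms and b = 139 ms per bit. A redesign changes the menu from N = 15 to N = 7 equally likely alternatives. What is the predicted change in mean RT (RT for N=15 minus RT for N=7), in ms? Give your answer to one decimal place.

139.0

RT(15) = 281 + 139·log₂(16) = 281 + 139·4.0000 = 837.0000 ms.
RT(7) = 281 + 139·log₂(8) = 281 + 139·3.0000 = 698.0000 ms.
Difference = 837.0000 − 698.0000 = 139.0000 ≈ 139.0 ms.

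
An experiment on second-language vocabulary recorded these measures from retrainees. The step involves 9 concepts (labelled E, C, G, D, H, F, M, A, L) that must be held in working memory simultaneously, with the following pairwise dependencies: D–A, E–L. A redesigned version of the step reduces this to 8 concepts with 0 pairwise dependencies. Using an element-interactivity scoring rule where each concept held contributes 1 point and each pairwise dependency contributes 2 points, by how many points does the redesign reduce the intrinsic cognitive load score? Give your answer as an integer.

Original: 9 × 1 + 2 × 2 = 9 + 4 = 13.
Redesigned: 8 × 1 + 0 × 2 = 8 + 0 = 8.
Reduction = 13 − 8 = 5.

5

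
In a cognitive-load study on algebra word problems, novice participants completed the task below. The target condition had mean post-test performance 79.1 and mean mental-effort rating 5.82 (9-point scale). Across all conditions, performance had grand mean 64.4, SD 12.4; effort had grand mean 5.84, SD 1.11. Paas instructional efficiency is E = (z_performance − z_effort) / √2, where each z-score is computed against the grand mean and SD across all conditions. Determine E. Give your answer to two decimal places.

0.85

z_performance = (79.1 − 64.4) / 12.4 = 14.7000 / 12.4 = 1.1855.
z_effort = (5.82 − 5.84) / 1.11 = -0.0200 / 1.11 = -0.0180.
z_P − z_E = 1.1855 − (-0.0180) = 1.2035.
E = 1.2035 / √2 = 1.2035 / 1.41421 = 0.8510 ≈ 0.85.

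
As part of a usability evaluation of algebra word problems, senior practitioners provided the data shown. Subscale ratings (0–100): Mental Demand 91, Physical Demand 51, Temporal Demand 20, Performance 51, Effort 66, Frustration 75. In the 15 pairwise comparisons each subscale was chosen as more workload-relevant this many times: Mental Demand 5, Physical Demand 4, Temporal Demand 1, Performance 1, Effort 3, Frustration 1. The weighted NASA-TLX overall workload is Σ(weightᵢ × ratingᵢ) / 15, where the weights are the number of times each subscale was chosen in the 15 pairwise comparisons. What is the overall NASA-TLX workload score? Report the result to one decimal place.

66.9

The tallies are the weights (they sum to 15).
Weighted sum = 5·91 + 4·51 + 1·20 + 1·51 + 3·66 + 1·75
            = 455 + 204 + 20 + 51 + 198 + 75 = 1003.
Overall workload = 1003 / 15 = 66.8667 ≈ 66.9.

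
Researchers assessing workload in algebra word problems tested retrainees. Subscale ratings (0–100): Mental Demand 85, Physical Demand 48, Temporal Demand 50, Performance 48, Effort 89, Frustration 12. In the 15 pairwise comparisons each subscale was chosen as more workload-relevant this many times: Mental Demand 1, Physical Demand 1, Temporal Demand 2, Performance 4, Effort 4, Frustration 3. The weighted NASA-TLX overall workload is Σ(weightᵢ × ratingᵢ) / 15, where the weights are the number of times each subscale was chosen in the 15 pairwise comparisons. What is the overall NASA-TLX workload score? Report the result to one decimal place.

The tallies are the weights (they sum to 15).
Weighted sum = 1·85 + 1·48 + 2·50 + 4·48 + 4·89 + 3·12
            = 85 + 48 + 100 + 192 + 356 + 36 = 817.
Overall workload = 817 / 15 = 54.4667 ≈ 54.5.

54.5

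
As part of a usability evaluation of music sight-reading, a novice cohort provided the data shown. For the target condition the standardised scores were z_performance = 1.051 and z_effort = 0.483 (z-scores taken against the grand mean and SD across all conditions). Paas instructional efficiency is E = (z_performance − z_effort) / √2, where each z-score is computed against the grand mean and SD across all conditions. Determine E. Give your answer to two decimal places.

0.40

z_P − z_E = 1.051 − 0.483 = 0.5680.
E = 0.5680 / √2 = 0.5680 / 1.41421 = 0.4016 ≈ 0.40.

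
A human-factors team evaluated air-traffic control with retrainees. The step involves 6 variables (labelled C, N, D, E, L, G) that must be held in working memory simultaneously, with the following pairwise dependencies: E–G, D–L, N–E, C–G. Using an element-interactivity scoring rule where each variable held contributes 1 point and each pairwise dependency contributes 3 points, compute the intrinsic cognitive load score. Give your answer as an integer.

Count of variables held simultaneously: 6.
Count of pairwise dependencies listed: 4.
Element contribution: 6 × 1 = 6.
Interaction contribution: 4 × 3 = 12.
Intrinsic load = 6 + 12 = 18.

18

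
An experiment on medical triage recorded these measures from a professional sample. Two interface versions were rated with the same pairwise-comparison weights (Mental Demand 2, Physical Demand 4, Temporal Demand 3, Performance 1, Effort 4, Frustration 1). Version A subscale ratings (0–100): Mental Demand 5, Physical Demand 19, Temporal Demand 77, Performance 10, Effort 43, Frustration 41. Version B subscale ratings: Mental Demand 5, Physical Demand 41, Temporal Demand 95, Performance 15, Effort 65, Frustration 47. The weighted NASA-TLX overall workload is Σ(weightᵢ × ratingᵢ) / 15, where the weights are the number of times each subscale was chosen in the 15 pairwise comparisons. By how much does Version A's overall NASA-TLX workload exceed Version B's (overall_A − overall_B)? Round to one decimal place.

Version A weighted sum = 2·5 + 4·19 + 3·77 + 1·10 + 4·43 + 1·41 = 10 + 76 + 231 + 10 + 172 + 41 = 540; overall_A = 540/15 = 36.0000.
Version B weighted sum = 2·5 + 4·41 + 3·95 + 1·15 + 4·65 + 1·47 = 10 + 164 + 285 + 15 + 260 + 47 = 781; overall_B = 781/15 = 52.0667.
Difference = 36.0000 − 52.0667 = -16.0667 ≈ -16.1.

-16.1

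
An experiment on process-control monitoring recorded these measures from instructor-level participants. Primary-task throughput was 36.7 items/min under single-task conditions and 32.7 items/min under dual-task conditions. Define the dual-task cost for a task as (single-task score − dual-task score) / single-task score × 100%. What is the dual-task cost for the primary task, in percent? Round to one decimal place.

Cost = (36.7 − 32.7) / 36.7 × 100%
     = 4.0000 / 36.7 × 100% = 10.8992%.
≈ 10.9%.

10.9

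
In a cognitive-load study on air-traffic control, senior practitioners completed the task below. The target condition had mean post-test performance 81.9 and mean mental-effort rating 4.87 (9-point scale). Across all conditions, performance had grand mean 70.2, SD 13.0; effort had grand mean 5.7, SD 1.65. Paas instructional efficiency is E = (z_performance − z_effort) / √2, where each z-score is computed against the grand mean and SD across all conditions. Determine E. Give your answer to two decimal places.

z_performance = (81.9 − 70.2) / 13.0 = 11.7000 / 13.0 = 0.9000.
z_effort = (4.87 − 5.7) / 1.65 = -0.8300 / 1.65 = -0.5030.
z_P − z_E = 0.9000 − (-0.5030) = 1.4030.
E = 1.4030 / √2 = 1.4030 / 1.41421 = 0.9921 ≈ 0.99.

0.99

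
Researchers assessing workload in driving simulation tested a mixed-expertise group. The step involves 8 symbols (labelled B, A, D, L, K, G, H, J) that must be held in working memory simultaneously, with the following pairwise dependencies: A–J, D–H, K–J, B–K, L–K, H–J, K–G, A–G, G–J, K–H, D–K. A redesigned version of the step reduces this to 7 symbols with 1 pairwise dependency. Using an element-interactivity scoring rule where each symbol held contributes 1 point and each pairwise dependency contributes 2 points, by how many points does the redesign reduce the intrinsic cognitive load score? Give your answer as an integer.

Original: 8 × 1 + 11 × 2 = 8 + 22 = 30.
Redesigned: 7 × 1 + 1 × 2 = 7 + 2 = 9.
Reduction = 30 − 9 = 21.

21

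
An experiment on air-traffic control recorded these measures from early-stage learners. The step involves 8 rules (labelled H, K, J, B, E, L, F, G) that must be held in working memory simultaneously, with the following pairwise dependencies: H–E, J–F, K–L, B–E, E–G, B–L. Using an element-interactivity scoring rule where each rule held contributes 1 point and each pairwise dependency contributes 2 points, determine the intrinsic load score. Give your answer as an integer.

Count of rules held simultaneously: 8.
Count of pairwise dependencies listed: 6.
Element contribution: 8 × 1 = 8.
Interaction contribution: 6 × 2 = 12.
Intrinsic load = 8 + 12 = 20.

20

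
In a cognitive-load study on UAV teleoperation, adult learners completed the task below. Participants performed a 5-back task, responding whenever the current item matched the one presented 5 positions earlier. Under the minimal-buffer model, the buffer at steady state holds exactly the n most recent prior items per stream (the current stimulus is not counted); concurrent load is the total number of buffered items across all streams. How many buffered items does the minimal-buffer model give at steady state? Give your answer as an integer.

The buffer holds the 5 most recent prior items.
Steady-state concurrent load = 5 items.

5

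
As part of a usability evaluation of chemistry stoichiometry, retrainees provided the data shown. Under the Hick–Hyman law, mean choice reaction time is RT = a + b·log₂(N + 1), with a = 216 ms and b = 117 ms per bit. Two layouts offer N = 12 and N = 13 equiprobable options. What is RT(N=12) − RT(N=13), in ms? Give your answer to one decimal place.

-12.5

RT(12) = 216 + 117·log₂(13) = 216 + 117·3.7004 = 648.9468 ms.
RT(13) = 216 + 117·log₂(14) = 216 + 117·3.8074 = 661.4658 ms.
Difference = 648.9468 − 661.4658 = -12.5190 ≈ -12.5 ms.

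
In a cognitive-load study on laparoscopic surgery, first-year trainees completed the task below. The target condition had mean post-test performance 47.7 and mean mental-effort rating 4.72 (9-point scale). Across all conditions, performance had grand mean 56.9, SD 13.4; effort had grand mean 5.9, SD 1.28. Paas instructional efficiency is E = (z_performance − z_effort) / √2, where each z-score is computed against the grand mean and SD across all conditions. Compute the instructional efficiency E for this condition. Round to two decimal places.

0.17

z_performance = (47.7 − 56.9) / 13.4 = -9.2000 / 13.4 = -0.6866.
z_effort = (4.72 − 5.9) / 1.28 = -1.1800 / 1.28 = -0.9219.
z_P − z_E = -0.6866 − (-0.9219) = 0.2353.
E = 0.2353 / √2 = 0.2353 / 1.41421 = 0.1664 ≈ 0.17.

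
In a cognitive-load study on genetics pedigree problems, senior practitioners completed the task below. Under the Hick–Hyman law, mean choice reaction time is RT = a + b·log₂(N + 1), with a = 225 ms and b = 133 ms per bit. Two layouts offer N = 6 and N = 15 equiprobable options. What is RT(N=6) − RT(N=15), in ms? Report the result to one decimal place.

-158.6

RT(6) = 225 + 133·log₂(7) = 225 + 133·2.8074 = 598.3842 ms.
RT(15) = 225 + 133·log₂(16) = 225 + 133·4.0000 = 757.0000 ms.
Difference = 598.3842 − 757.0000 = -158.6158 ≈ -158.6 ms.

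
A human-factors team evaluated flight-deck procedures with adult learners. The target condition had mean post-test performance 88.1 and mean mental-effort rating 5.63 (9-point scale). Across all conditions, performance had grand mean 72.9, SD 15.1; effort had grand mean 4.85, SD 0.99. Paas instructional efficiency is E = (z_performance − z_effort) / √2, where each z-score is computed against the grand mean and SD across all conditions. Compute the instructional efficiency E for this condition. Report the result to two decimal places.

0.15

z_performance = (88.1 − 72.9) / 15.1 = 15.2000 / 15.1 = 1.0066.
z_effort = (5.63 − 4.85) / 0.99 = 0.7800 / 0.99 = 0.7879.
z_P − z_E = 1.0066 − 0.7879 = 0.2187.
E = 0.2187 / √2 = 0.2187 / 1.41421 = 0.1546 ≈ 0.15.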